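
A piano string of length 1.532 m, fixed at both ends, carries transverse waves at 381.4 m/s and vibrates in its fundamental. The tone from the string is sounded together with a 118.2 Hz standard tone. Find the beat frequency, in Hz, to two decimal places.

6.28 Hz

For a string fixed at both ends, f_n = n·v/(2L) = 1·381.4/(2·1.532) = 124.4778 Hz.
f_beat = |124.4778 − 118.2| = 6.28 Hz.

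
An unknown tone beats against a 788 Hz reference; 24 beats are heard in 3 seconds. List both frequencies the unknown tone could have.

780 Hz or 796 Hz

Beat frequency = 24/3 = 8 Hz.
|f − 788| = 8, so f = 788 ± 8.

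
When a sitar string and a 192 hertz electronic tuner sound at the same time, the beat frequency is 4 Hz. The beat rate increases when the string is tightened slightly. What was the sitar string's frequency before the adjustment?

196 Hz

|f − 192| = 4, so the sitar string was at either 188 Hz or 196 Hz.
Increasing tension raises a string's frequency; the adjustment raises the sitar string's frequency.
The beat rate rose, so the adjustment moved the sitar string further from 192 Hz — it was already above the reference.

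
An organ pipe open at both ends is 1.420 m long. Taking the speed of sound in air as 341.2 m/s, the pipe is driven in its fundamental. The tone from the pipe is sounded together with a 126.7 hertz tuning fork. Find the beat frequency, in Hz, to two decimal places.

6.56 Hz

Open pipe: f_n = n·v/(2L) = 1·341.2/(2·1.420) = 120.1408 Hz.
f_beat = |120.1408 − 126.7| = 6.56 Hz.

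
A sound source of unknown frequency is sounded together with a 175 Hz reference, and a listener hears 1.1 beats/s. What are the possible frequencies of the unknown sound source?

|f − 175| = 1.1, so f = 175 ± 1.1.

173.9 Hz or 176.1 Hz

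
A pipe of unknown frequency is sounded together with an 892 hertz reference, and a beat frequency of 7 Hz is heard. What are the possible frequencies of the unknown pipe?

|f − 892| = 7, so f = 892 ± 7.

885 Hz or 899 Hz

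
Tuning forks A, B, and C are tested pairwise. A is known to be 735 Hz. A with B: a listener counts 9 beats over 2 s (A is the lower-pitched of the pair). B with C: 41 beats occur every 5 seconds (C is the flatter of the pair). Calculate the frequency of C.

A–B: Beat frequency = 9/2 = 4.5 Hz.
B is above A, so f_B = 735 + 4.5 = 739.5 Hz.
B–C: Beat frequency = 41/5 = 8.2 Hz.
C is below B, so f_C = 739.5 − 8.2 = 731.3 Hz.

731.3 Hz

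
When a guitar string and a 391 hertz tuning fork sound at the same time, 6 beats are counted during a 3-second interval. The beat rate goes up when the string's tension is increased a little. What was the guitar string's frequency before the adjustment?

393 Hz

Beat frequency = 6/3 = 2 Hz.
|f − 391| = 2, so the guitar string was at either 389 Hz or 393 Hz.
Higher tension means higher frequency; the adjustment raises the guitar string's frequency.
The beat rate rose, so the adjustment moved the guitar string further from 391 Hz — it was already above the reference.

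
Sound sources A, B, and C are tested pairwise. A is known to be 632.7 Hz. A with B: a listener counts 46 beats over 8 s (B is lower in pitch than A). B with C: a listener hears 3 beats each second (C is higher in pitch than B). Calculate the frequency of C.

A–B: Beat frequency = 46/8 = 5.75 Hz.
B is below A, so f_B = 632.7 − 5.75 = 626.95 Hz.
C is above B, so f_C = 626.95 + 3 = 629.95 Hz.

629.95 Hz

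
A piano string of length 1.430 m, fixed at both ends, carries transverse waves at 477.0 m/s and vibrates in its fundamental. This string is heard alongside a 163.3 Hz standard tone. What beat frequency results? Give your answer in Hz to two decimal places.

3.48 Hz

For a string fixed at both ends, f_n = n·v/(2L) = 1·477.0/(2·1.430) = 166.7832 Hz.
f_beat = |166.7832 − 163.3| = 3.48 Hz.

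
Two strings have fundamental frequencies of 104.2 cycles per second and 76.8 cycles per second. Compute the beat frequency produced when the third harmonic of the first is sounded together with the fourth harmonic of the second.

Third harmonic of the first: 3·104.2 = 312.6 Hz.
Fourth harmonic of the second: 4·76.8 = 307.2 Hz.
f_beat = |312.6 − 307.2| = 5.4 Hz.

5.4 Hz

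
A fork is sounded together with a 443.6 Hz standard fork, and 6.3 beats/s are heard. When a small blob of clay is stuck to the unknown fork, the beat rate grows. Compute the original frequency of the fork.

|f − 443.6| = 6.3, so the fork was at either 437.3 Hz or 449.9 Hz.
Adding mass to a fork lowers its frequency; the adjustment lowers the fork's frequency.
The beat rate rose, so the adjustment moved the fork further from 443.6 Hz — it was already below the reference.

437.3 Hz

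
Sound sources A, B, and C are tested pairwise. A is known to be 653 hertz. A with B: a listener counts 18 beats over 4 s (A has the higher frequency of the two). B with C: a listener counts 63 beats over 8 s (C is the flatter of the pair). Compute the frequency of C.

A–B: Beat frequency = 18/4 = 4.5 Hz.
B is below A, so f_B = 653 − 4.5 = 648.5 Hz.
B–C: Beat frequency = 63/8 = 7.875 Hz.
C is below B, so f_C = 648.5 − 7.875 = 640.625 Hz.

640.625 Hz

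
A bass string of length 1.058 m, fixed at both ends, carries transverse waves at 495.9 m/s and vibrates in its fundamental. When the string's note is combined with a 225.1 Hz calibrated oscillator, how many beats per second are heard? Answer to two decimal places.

For a string fixed at both ends, f_n = n·v/(2L) = 1·495.9/(2·1.058) = 234.3573 Hz.
f_beat = |234.3573 − 225.1| = 9.26 Hz.

9.26 Hz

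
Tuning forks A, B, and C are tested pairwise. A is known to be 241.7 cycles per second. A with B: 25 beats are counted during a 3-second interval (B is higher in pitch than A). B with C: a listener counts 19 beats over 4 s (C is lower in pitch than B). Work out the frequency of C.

A–B: Beat frequency = 25/3 = 8.3333 Hz.
B is above A, so f_B = 241.7 + 8.3333 = 250.0333 Hz.
B–C: Beat frequency = 19/4 = 4.75 Hz.
C is below B, so f_C = 250.0333 − 4.75 = 245.2833 Hz.

245.2833 Hz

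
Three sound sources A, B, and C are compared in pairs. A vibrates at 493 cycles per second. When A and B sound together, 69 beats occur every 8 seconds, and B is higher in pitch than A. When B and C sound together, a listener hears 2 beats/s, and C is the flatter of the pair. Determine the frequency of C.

499.625 Hz

A–B: Beat frequency = 69/8 = 8.625 Hz.
B is above A, so f_B = 493 + 8.625 = 501.625 Hz.
C is below B, so f_C = 501.625 − 2 = 499.625 Hz.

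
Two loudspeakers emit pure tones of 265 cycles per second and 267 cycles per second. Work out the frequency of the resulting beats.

f_beat = |f₁ − f₂|.
|265 − 267| = 2 Hz.

2 Hz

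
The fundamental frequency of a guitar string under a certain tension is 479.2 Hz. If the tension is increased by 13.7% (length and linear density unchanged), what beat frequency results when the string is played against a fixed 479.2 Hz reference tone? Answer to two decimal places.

31.77 Hz

For a string, f ∝ √T, so the new frequency is 479.2·√1.137 = 510.9719 Hz.
f_beat = |510.9719 − 479.2| = 31.77 Hz.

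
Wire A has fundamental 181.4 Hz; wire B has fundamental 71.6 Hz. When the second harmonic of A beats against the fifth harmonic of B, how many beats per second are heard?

Second harmonic of the first: 2·181.4 = 362.8 Hz.
Fifth harmonic of the second: 5·71.6 = 358.0 Hz.
f_beat = |362.8 − 358.0| = 4.8 Hz.

4.8 Hz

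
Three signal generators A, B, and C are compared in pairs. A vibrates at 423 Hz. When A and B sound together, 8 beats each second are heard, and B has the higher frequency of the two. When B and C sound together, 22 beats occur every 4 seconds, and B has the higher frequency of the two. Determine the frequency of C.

B is above A, so f_B = 423 + 8 = 431 Hz.
B–C: Beat frequency = 22/4 = 5.5 Hz.
C is below B, so f_C = 431 − 5.5 = 425.5 Hz.

425.5 Hz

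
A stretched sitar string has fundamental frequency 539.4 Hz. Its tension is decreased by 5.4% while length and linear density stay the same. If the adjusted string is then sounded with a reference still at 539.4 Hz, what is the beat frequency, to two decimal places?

14.77 Hz

For a string, f ∝ √T, so the new frequency is 539.4·√0.946 = 524.6341 Hz.
f_beat = |524.6341 − 539.4| = 14.77 Hz.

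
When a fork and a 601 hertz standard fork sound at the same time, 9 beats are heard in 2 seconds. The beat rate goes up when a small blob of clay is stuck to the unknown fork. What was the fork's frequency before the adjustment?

Beat frequency = 9/2 = 4.5 Hz.
|f − 601| = 4.5, so the fork was at either 596.5 Hz or 605.5 Hz.
Adding mass to a fork lowers its frequency; the adjustment lowers the fork's frequency.
The beat rate rose, so the adjustment moved the fork further from 601 Hz — it was already below the reference.

596.5 Hz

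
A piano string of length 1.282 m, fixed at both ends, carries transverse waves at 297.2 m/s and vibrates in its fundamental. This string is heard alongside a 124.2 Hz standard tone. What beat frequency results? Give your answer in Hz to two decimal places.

8.29 Hz

For a string fixed at both ends, f_n = n·v/(2L) = 1·297.2/(2·1.282) = 115.9126 Hz.
f_beat = |115.9126 − 124.2| = 8.29 Hz.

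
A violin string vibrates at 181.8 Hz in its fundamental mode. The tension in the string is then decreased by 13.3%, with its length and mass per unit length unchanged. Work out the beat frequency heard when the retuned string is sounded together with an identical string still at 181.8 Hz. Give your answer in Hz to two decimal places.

For a string, f ∝ √T, so the new frequency is 181.8·√0.867 = 169.2791 Hz.
f_beat = |169.2791 − 181.8| = 12.52 Hz.

12.52 Hz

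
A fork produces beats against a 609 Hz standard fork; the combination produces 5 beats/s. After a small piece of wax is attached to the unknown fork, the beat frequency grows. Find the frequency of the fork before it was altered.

|f − 609| = 5, so the fork was at either 604 Hz or 614 Hz.
Loading a fork with wax lowers its frequency; the adjustment lowers the fork's frequency.
The beat rate rose, so the adjustment moved the fork further from 609 Hz — it was already below the reference.

604 Hz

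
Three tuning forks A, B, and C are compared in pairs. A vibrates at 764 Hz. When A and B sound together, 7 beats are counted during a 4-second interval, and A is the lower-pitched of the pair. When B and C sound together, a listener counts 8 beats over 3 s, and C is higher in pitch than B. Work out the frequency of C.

A–B: Beat frequency = 7/4 = 1.75 Hz.
B is above A, so f_B = 764 + 1.75 = 765.75 Hz.
B–C: Beat frequency = 8/3 = 2.6667 Hz.
C is above B, so f_C = 765.75 + 2.6667 = 768.4167 Hz.

768.4167 Hz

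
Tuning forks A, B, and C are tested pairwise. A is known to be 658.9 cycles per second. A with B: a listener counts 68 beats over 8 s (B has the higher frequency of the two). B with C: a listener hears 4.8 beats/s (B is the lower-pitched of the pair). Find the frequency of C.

672.2 Hz

A–B: Beat frequency = 68/8 = 8.5 Hz.
B is above A, so f_B = 658.9 + 8.5 = 667.4 Hz.
C is above B, so f_C = 667.4 + 4.8 = 672.2 Hz.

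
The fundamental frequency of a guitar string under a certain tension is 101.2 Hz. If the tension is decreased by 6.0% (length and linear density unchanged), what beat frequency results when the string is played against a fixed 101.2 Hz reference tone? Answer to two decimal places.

3.08 Hz

For a string, f ∝ √T, so the new frequency is 101.2·√0.940 = 98.1170 Hz.
f_beat = |98.1170 − 101.2| = 3.08 Hz.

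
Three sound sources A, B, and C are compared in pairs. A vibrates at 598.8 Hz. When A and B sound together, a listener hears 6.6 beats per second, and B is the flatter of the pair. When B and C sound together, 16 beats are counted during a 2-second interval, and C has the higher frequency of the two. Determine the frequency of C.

600.2 Hz

B is below A, so f_B = 598.8 − 6.6 = 592.2 Hz.
B–C: Beat frequency = 16/2 = 8 Hz.
C is above B, so f_C = 592.2 + 8 = 600.2 Hz.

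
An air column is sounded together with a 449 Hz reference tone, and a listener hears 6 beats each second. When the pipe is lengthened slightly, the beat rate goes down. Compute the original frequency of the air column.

455 Hz

|f − 449| = 6, so the air column was at either 443 Hz or 455 Hz.
A longer pipe has a lower fundamental; the adjustment lowers the air column's frequency.
The beat rate fell, so the adjustment moved the air column toward 449 Hz — it must have started above the reference.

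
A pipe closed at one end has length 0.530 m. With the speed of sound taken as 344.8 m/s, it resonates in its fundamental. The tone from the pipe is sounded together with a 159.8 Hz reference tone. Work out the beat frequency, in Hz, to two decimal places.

Closed pipe (odd harmonics): f_n = n·v/(4L) = 1·344.8/(4·0.530) = 162.6415 Hz.
f_beat = |162.6415 − 159.8| = 2.84 Hz.

2.84 Hz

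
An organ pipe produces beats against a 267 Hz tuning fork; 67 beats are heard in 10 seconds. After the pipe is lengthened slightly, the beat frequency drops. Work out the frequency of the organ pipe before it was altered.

Beat frequency = 67/10 = 6.7 Hz.
|f − 267| = 6.7, so the organ pipe was at either 260.3 Hz or 273.7 Hz.
A longer pipe has a lower fundamental; the adjustment lowers the organ pipe's frequency.
The beat rate fell, so the adjustment moved the organ pipe toward 267 Hz — it must have started above the reference.

273.7 Hz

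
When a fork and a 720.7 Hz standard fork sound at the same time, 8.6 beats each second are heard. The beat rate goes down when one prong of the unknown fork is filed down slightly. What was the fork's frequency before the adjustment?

712.1 Hz

|f − 720.7| = 8.6, so the fork was at either 712.1 Hz or 729.3 Hz.
Filing a prong removes mass and raises the fork's frequency; the adjustment raises the fork's frequency.
The beat rate fell, so the adjustment moved the fork toward 720.7 Hz — it must have started below the reference.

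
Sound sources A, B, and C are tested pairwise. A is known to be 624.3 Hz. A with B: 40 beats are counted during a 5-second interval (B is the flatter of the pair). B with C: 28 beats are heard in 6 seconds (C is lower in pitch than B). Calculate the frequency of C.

611.6333 Hz

A–B: Beat frequency = 40/5 = 8 Hz.
B is below A, so f_B = 624.3 − 8 = 616.3 Hz.
B–C: Beat frequency = 28/6 = 4.6667 Hz.
C is below B, so f_C = 616.3 − 4.6667 = 611.6333 Hz.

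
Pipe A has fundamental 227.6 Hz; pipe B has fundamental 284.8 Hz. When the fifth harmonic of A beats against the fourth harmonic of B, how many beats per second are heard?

1.2 Hz

Fifth harmonic of the first: 5·227.6 = 1138.0 Hz.
Fourth harmonic of the second: 4·284.8 = 1139.2 Hz.
f_beat = |1138.0 − 1139.2| = 1.2 Hz.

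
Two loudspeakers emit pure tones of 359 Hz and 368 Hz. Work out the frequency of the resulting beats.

9 Hz

Beats arise from superposition of two nearby frequencies; the beat rate is |f₁ − f₂|.
|359 − 368| = 9 Hz.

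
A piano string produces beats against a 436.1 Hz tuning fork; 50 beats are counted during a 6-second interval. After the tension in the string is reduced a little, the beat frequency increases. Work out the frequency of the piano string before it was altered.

427.7667 Hz

Beat frequency = 50/6 = 8.3333 Hz.
|f − 436.1| = 8.3333, so the piano string was at either 427.7667 Hz or 444.4333 Hz.
Lower tension means lower frequency; the adjustment lowers the piano string's frequency.
The beat rate rose, so the adjustment moved the piano string further from 436.1 Hz — it was already below the reference.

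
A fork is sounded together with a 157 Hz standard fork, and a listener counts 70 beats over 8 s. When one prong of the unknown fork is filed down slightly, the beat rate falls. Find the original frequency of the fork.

Beat frequency = 70/8 = 8.75 Hz.
|f − 157| = 8.75, so the fork was at either 148.25 Hz or 165.75 Hz.
Filing a prong removes mass and raises the fork's frequency; the adjustment raises the fork's frequency.
The beat rate fell, so the adjustment moved the fork toward 157 Hz — it must have started below the reference.

148.25 Hz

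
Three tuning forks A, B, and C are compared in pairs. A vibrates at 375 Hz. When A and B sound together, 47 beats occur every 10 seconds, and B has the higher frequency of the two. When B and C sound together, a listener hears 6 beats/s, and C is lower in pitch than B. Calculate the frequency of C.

373.7 Hz

A–B: Beat frequency = 47/10 = 4.7 Hz.
B is above A, so f_B = 375 + 4.7 = 379.7 Hz.
C is below B, so f_C = 379.7 − 6 = 373.7 Hz.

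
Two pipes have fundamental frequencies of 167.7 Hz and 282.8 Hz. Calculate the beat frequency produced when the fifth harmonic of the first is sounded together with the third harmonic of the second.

9.9 Hz

Fifth harmonic of the first: 5·167.7 = 838.5 Hz.
Third harmonic of the second: 3·282.8 = 848.4 Hz.
f_beat = |838.5 − 848.4| = 9.9 Hz.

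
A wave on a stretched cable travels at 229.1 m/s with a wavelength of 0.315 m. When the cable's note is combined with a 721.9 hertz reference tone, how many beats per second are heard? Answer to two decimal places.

Source frequency f = v/λ = 229.1/0.315 = 727.3016 Hz.
f_beat = |727.3016 − 721.9| = 5.40 Hz.

5.40 Hz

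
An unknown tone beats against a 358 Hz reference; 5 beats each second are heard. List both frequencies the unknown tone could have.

|f − 358| = 5, so f = 358 ± 5.

353 Hz or 363 Hz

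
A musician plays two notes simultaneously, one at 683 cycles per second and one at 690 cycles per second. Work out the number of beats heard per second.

Beats arise from superposition of two nearby frequencies; the beat rate is |f₁ − f₂|.
|683 − 690| = 7 Hz.

7 Hz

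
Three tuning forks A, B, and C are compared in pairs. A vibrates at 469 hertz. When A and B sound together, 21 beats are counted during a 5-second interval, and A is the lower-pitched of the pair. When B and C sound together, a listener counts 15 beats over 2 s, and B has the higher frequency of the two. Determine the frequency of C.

465.7 Hz

A–B: Beat frequency = 21/5 = 4.2 Hz.
B is above A, so f_B = 469 + 4.2 = 473.2 Hz.
B–C: Beat frequency = 15/2 = 7.5 Hz.
C is below B, so f_C = 473.2 − 7.5 = 465.7 Hz.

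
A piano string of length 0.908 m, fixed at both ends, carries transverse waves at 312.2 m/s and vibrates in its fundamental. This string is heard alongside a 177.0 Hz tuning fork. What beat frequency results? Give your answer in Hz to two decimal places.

For a string fixed at both ends, f_n = n·v/(2L) = 1·312.2/(2·0.908) = 171.9163 Hz.
f_beat = |171.9163 − 177.0| = 5.08 Hz.

5.08 Hz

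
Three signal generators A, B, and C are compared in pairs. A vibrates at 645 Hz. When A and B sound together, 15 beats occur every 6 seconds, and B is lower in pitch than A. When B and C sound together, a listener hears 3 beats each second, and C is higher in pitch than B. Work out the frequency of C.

A–B: Beat frequency = 15/6 = 2.5 Hz.
B is below A, so f_B = 645 − 2.5 = 642.5 Hz.
C is above B, so f_C = 642.5 + 3 = 645.5 Hz.

645.5 Hz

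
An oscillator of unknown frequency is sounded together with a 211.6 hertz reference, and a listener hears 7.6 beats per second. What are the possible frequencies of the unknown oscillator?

|f − 211.6| = 7.6, so f = 211.6 ± 7.6.

204 Hz or 219.2 Hz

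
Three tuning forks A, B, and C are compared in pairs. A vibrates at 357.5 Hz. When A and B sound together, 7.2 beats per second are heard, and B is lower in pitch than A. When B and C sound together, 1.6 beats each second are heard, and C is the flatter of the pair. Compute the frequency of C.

348.7 Hz

B is below A, so f_B = 357.5 − 7.2 = 350.3 Hz.
C is below B, so f_C = 350.3 − 1.6 = 348.7 Hz.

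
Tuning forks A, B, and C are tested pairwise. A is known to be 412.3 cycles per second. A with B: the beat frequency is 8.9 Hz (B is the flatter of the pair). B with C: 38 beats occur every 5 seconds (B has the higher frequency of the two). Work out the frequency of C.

B is below A, so f_B = 412.3 − 8.9 = 403.4 Hz.
B–C: Beat frequency = 38/5 = 7.6 Hz.
C is below B, so f_C = 403.4 − 7.6 = 395.8 Hz.

395.8 Hz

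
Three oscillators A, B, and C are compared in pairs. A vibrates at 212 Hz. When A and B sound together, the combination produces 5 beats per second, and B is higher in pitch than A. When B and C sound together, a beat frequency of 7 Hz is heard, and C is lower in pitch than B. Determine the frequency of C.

210 Hz

B is above A, so f_B = 212 + 5 = 217 Hz.
C is below B, so f_C = 217 − 7 = 210 Hz.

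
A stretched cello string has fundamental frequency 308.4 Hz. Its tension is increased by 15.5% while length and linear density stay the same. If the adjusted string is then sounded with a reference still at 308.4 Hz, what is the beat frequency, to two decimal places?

For a string, f ∝ √T, so the new frequency is 308.4·√1.155 = 331.4403 Hz.
f_beat = |331.4403 − 308.4| = 23.04 Hz.

23.04 Hz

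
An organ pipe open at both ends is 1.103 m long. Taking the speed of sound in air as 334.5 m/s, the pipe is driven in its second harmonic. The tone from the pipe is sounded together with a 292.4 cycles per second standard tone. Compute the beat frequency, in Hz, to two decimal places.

10.86 Hz

Open pipe: f_n = n·v/(2L) = 2·334.5/(2·1.103) = 303.2638 Hz.
f_beat = |303.2638 − 292.4| = 10.86 Hz.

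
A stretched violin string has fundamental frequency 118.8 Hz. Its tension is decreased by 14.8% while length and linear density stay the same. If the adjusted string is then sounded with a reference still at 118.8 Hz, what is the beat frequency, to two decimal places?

For a string, f ∝ √T, so the new frequency is 118.8·√0.852 = 109.6570 Hz.
f_beat = |109.6570 − 118.8| = 9.14 Hz.

9.14 Hz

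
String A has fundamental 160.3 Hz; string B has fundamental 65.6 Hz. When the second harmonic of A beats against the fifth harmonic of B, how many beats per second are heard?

Second harmonic of the first: 2·160.3 = 320.6 Hz.
Fifth harmonic of the second: 5·65.6 = 328.0 Hz.
f_beat = |320.6 − 328.0| = 7.4 Hz.

7.4 Hz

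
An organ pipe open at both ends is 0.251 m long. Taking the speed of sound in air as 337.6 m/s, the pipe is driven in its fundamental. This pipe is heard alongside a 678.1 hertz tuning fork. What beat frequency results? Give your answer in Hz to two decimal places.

Open pipe: f_n = n·v/(2L) = 1·337.6/(2·0.251) = 672.5100 Hz.
f_beat = |672.5100 − 678.1| = 5.59 Hz.

5.59 Hz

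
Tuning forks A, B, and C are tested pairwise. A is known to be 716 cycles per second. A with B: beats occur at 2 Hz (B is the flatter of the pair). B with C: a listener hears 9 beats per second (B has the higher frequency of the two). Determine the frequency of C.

B is below A, so f_B = 716 − 2 = 714 Hz.
C is below B, so f_C = 714 − 9 = 705 Hz.

705 Hz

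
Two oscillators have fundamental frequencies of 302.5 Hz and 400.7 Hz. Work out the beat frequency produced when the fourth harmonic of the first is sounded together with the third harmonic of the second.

Fourth harmonic of the first: 4·302.5 = 1210.0 Hz.
Third harmonic of the second: 3·400.7 = 1202.1 Hz.
f_beat = |1210.0 − 1202.1| = 7.9 Hz.

7.9 Hz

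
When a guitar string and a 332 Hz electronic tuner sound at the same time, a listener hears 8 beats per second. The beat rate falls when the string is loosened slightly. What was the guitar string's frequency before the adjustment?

|f − 332| = 8, so the guitar string was at either 324 Hz or 340 Hz.
Reducing tension lowers a string's frequency; the adjustment lowers the guitar string's frequency.
The beat rate fell, so the adjustment moved the guitar string toward 332 Hz — it must have started above the reference.

340 Hz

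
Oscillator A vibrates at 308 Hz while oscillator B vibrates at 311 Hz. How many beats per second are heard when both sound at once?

Beats arise from superposition of two nearby frequencies; the beat rate is |f₁ − f₂|.
|308 − 311| = 3 Hz.

3 Hz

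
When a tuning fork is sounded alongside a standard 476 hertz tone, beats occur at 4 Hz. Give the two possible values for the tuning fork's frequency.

|f − 476| = 4, so f = 476 ± 4.

472 Hz or 480 Hz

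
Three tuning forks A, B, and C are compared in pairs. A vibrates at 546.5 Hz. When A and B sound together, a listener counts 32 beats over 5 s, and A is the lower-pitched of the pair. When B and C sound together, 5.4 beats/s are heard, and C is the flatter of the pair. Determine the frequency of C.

547.5 Hz

A–B: Beat frequency = 32/5 = 6.4 Hz.
B is above A, so f_B = 546.5 + 6.4 = 552.9 Hz.
C is below B, so f_C = 552.9 − 5.4 = 547.5 Hz.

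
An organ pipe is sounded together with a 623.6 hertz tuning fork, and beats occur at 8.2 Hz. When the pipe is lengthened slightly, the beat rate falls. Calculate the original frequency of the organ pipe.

631.8 Hz

|f − 623.6| = 8.2, so the organ pipe was at either 615.4 Hz or 631.8 Hz.
A longer pipe has a lower fundamental; the adjustment lowers the organ pipe's frequency.
The beat rate fell, so the adjustment moved the organ pipe toward 623.6 Hz — it must have started above the reference.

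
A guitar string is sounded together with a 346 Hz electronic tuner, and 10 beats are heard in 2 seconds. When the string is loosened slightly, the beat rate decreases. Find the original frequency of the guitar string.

351 Hz

Beat frequency = 10/2 = 5 Hz.
|f − 346| = 5, so the guitar string was at either 341 Hz or 351 Hz.
Reducing tension lowers a string's frequency; the adjustment lowers the guitar string's frequency.
The beat rate fell, so the adjustment moved the guitar string toward 346 Hz — it must have started above the reference.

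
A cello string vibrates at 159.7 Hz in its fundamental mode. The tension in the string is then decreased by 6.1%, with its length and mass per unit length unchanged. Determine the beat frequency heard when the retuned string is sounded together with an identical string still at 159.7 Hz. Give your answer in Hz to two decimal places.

For a string, f ∝ √T, so the new frequency is 159.7·√0.939 = 154.7525 Hz.
f_beat = |154.7525 − 159.7| = 4.95 Hz.

4.95 Hz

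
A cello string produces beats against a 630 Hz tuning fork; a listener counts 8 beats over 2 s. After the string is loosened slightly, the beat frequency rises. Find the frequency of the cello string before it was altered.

Beat frequency = 8/2 = 4 Hz.
|f − 630| = 4, so the cello string was at either 626 Hz or 634 Hz.
Reducing tension lowers a string's frequency; the adjustment lowers the cello string's frequency.
The beat rate rose, so the adjustment moved the cello string further from 630 Hz — it was already below the reference.

626 Hz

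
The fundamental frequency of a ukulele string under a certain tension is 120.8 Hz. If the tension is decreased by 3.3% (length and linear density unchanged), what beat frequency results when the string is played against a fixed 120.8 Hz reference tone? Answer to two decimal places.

2.01 Hz

For a string, f ∝ √T, so the new frequency is 120.8·√0.967 = 118.7901 Hz.
f_beat = |118.7901 − 120.8| = 2.01 Hz.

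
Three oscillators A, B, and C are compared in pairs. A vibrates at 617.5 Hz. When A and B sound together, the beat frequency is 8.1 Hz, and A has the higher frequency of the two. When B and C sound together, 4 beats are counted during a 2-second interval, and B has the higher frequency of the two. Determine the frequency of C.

B is below A, so f_B = 617.5 − 8.1 = 609.4 Hz.
B–C: Beat frequency = 4/2 = 2 Hz.
C is below B, so f_C = 609.4 − 2 = 607.4 Hz.

607.4 Hz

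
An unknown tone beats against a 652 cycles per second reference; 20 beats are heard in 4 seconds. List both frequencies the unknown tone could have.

Beat frequency = 20/4 = 5 Hz.
|f − 652| = 5, so f = 652 ± 5.

647 Hz or 657 Hz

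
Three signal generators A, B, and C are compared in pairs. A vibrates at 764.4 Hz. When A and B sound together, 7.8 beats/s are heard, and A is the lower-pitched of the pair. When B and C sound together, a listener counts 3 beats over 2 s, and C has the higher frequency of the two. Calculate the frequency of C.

773.7 Hz

B is above A, so f_B = 764.4 + 7.8 = 772.2 Hz.
B–C: Beat frequency = 3/2 = 1.5 Hz.
C is above B, so f_C = 772.2 + 1.5 = 773.7 Hz.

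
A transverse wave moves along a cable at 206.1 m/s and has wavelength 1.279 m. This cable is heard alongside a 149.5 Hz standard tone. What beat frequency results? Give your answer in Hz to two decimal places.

11.64 Hz

Source frequency f = v/λ = 206.1/1.279 = 161.1415 Hz.
f_beat = |161.1415 − 149.5| = 11.64 Hz.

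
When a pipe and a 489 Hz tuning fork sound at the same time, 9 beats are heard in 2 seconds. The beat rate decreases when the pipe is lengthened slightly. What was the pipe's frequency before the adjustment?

493.5 Hz

Beat frequency = 9/2 = 4.5 Hz.
|f − 489| = 4.5, so the pipe was at either 484.5 Hz or 493.5 Hz.
A longer pipe has a lower fundamental; the adjustment lowers the pipe's frequency.
The beat rate fell, so the adjustment moved the pipe toward 489 Hz — it must have started above the reference.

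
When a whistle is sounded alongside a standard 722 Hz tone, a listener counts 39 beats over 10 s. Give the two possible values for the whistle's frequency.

Beat frequency = 39/10 = 3.9 Hz.
|f − 722| = 3.9, so f = 722 ± 3.9.

718.1 Hz or 725.9 Hz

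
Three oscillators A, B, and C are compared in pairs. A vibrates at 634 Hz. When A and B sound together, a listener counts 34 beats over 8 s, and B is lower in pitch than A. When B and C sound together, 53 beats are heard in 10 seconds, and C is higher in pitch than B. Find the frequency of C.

A–B: Beat frequency = 34/8 = 4.25 Hz.
B is below A, so f_B = 634 − 4.25 = 629.75 Hz.
B–C: Beat frequency = 53/10 = 5.3 Hz.
C is above B, so f_C = 629.75 + 5.3 = 635.05 Hz.

635.05 Hz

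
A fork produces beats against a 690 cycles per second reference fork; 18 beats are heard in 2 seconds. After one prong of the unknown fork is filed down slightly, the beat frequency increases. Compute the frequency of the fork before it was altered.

Beat frequency = 18/2 = 9 Hz.
|f − 690| = 9, so the fork was at either 681 Hz or 699 Hz.
Filing a prong removes mass and raises the fork's frequency; the adjustment raises the fork's frequency.
The beat rate rose, so the adjustment moved the fork further from 690 Hz — it was already above the reference.

699 Hz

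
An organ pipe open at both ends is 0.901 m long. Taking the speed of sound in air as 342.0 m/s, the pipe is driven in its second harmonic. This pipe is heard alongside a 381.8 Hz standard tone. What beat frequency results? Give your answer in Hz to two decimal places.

2.22 Hz

Open pipe: f_n = n·v/(2L) = 2·342.0/(2·0.901) = 379.5782 Hz.
f_beat = |379.5782 − 381.8| = 2.22 Hz.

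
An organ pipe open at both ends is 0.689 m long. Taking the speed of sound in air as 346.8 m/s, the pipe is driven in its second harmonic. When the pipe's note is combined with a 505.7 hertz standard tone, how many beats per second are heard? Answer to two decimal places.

Open pipe: f_n = n·v/(2L) = 2·346.8/(2·0.689) = 503.3382 Hz.
f_beat = |503.3382 − 505.7| = 2.36 Hz.

2.36 Hz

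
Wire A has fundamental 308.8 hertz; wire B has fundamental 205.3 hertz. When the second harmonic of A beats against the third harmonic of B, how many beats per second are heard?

Second harmonic of the first: 2·308.8 = 617.6 Hz.
Third harmonic of the second: 3·205.3 = 615.9 Hz.
f_beat = |617.6 − 615.9| = 1.7 Hz.

1.7 Hz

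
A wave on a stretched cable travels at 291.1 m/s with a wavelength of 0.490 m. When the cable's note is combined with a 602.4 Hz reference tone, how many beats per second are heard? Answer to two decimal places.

8.32 Hz

Source frequency f = v/λ = 291.1/0.490 = 594.0816 Hz.
f_beat = |594.0816 − 602.4| = 8.32 Hz.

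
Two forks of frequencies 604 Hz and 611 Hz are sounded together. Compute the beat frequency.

7 Hz

f_beat = |f₁ − f₂|.
|604 − 611| = 7 Hz.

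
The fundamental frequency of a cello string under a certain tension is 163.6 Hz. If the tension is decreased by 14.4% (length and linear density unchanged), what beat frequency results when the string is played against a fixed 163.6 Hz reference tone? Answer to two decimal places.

12.24 Hz

For a string, f ∝ √T, so the new frequency is 163.6·√0.856 = 151.3632 Hz.
f_beat = |151.3632 − 163.6| = 12.24 Hz.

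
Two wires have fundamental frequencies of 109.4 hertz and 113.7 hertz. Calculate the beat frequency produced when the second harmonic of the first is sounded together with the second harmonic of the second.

Second harmonic of the first: 2·109.4 = 218.8 Hz.
Second harmonic of the second: 2·113.7 = 227.4 Hz.
f_beat = |218.8 − 227.4| = 8.6 Hz.

8.6 Hz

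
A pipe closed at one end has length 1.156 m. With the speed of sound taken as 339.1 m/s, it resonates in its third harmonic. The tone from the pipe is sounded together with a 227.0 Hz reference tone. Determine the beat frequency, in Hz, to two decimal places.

7.00 Hz

Closed pipe (odd harmonics): f_n = n·v/(4L) = 3·339.1/(4·1.156) = 220.0043 Hz.
f_beat = |220.0043 − 227.0| = 7.00 Hz.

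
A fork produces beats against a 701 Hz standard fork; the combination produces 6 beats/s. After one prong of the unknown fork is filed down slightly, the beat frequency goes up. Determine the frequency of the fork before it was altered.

707 Hz

|f − 701| = 6, so the fork was at either 695 Hz or 707 Hz.
Filing a prong removes mass and raises the fork's frequency; the adjustment raises the fork's frequency.
The beat rate rose, so the adjustment moved the fork further from 701 Hz — it was already above the reference.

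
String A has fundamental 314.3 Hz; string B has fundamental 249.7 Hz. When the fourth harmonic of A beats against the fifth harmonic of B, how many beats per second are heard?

Fourth harmonic of the first: 4·314.3 = 1257.2 Hz.
Fifth harmonic of the second: 5·249.7 = 1248.5 Hz.
f_beat = |1257.2 − 1248.5| = 8.7 Hz.

8.7 Hz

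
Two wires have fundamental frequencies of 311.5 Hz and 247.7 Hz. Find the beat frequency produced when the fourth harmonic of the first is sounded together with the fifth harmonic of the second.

7.5 Hz

Fourth harmonic of the first: 4·311.5 = 1246.0 Hz.
Fifth harmonic of the second: 5·247.7 = 1238.5 Hz.
f_beat = |1246.0 − 1238.5| = 7.5 Hz.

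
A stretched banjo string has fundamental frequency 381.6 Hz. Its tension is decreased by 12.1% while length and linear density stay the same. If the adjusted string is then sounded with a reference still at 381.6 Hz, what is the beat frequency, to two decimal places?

For a string, f ∝ √T, so the new frequency is 381.6·√0.879 = 357.7691 Hz.
f_beat = |357.7691 − 381.6| = 23.83 Hz.

23.83 Hz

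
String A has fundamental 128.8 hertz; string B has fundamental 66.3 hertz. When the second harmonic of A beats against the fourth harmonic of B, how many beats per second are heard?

7.6 Hz

Second harmonic of the first: 2·128.8 = 257.6 Hz.
Fourth harmonic of the second: 4·66.3 = 265.2 Hz.
f_beat = |257.6 − 265.2| = 7.6 Hz.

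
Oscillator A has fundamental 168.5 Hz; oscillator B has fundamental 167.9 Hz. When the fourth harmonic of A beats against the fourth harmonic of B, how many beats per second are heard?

Fourth harmonic of the first: 4·168.5 = 674.0 Hz.
Fourth harmonic of the second: 4·167.9 = 671.6 Hz.
f_beat = |674.0 − 671.6| = 2.4 Hz.

2.4 Hz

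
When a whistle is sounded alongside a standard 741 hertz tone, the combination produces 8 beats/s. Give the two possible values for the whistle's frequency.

|f − 741| = 8, so f = 741 ± 8.

733 Hz or 749 Hz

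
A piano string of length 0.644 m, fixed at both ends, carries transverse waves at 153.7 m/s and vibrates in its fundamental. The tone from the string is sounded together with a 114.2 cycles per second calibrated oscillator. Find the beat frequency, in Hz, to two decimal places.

For a string fixed at both ends, f_n = n·v/(2L) = 1·153.7/(2·0.644) = 119.3323 Hz.
f_beat = |119.3323 − 114.2| = 5.13 Hz.

5.13 Hz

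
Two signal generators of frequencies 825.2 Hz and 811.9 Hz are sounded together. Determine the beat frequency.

13.3 Hz

f_beat = |f₁ − f₂|.
|825.2 − 811.9| = 13.3 Hz.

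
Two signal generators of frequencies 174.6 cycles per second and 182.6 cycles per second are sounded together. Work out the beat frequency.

The beat frequency equals the magnitude of the frequency difference.
|174.6 − 182.6| = 8 Hz.

8 Hz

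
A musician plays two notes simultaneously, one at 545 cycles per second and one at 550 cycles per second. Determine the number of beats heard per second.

The beat frequency equals the magnitude of the frequency difference.
|545 − 550| = 5 Hz.

5 Hz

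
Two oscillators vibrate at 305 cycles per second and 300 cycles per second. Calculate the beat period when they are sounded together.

0.200 s

f_beat = |305 − 300| = 5 Hz.
Beat period T = 1 / f_beat = 1 / 5 s.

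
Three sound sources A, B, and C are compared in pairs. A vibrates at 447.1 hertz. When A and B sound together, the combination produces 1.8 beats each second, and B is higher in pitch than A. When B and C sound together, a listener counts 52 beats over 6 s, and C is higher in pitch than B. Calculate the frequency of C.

B is above A, so f_B = 447.1 + 1.8 = 448.9 Hz.
B–C: Beat frequency = 52/6 = 8.6667 Hz.
C is above B, so f_C = 448.9 + 8.6667 = 457.5667 Hz.

457.5667 Hz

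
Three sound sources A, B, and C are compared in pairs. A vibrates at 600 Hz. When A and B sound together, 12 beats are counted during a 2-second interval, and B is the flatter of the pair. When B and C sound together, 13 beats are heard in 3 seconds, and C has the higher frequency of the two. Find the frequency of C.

A–B: Beat frequency = 12/2 = 6 Hz.
B is below A, so f_B = 600 − 6 = 594 Hz.
B–C: Beat frequency = 13/3 = 4.3333 Hz.
C is above B, so f_C = 594 + 4.3333 = 598.3333 Hz.

598.3333 Hz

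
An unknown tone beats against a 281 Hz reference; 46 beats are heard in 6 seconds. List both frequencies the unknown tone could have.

273.3333 Hz or 288.6667 Hz

Beat frequency = 46/6 = 7.6667 Hz.
|f − 281| = 7.6667, so f = 281 ± 7.6667.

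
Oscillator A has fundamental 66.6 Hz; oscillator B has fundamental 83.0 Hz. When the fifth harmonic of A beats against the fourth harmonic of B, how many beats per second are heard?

1.0 Hz

Fifth harmonic of the first: 5·66.6 = 333.0 Hz.
Fourth harmonic of the second: 4·83.0 = 332.0 Hz.
f_beat = |333.0 − 332.0| = 1.0 Hz.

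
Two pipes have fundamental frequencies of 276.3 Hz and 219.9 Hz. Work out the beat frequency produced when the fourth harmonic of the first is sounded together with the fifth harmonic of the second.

Fourth harmonic of the first: 4·276.3 = 1105.2 Hz.
Fifth harmonic of the second: 5·219.9 = 1099.5 Hz.
f_beat = |1105.2 − 1099.5| = 5.7 Hz.

5.7 Hz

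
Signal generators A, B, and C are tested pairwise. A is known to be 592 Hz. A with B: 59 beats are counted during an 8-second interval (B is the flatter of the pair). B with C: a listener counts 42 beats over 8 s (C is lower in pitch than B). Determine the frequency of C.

A–B: Beat frequency = 59/8 = 7.375 Hz.
B is below A, so f_B = 592 − 7.375 = 584.625 Hz.
B–C: Beat frequency = 42/8 = 5.25 Hz.
C is below B, so f_C = 584.625 − 5.25 = 579.375 Hz.

579.375 Hz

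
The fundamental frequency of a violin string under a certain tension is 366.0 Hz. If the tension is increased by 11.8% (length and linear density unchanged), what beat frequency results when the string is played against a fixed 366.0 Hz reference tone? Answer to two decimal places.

20.99 Hz

For a string, f ∝ √T, so the new frequency is 366.0·√1.118 = 386.9920 Hz.
f_beat = |386.9920 − 366.0| = 20.99 Hz.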